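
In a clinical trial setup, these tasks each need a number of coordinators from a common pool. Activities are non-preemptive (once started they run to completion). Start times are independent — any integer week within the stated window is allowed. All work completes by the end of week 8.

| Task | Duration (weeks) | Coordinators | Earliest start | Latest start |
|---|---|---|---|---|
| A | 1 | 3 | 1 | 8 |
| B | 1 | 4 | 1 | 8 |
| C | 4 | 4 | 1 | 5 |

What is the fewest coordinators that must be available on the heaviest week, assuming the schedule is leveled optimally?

4

Early-start (A@1, B@1, C@1) gives peak 11: w1:11  w2:4  w3:4  w4:4  w5:0  w6:0  w7:0  w8:0.
Shift B→2, C→3.
Schedule A@1, B@2, C@3: w1:3  w2:4  w3:4  w4:4  w5:4  w6:4  w7:0  w8:0 — peak 4.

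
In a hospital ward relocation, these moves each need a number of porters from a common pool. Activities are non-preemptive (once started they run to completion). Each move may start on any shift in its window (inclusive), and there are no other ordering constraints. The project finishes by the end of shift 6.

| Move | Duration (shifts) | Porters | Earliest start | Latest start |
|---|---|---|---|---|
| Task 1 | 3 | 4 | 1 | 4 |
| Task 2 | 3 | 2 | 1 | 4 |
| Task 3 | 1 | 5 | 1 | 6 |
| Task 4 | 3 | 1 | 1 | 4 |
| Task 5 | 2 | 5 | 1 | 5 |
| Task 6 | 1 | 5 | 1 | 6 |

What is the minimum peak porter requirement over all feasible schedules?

9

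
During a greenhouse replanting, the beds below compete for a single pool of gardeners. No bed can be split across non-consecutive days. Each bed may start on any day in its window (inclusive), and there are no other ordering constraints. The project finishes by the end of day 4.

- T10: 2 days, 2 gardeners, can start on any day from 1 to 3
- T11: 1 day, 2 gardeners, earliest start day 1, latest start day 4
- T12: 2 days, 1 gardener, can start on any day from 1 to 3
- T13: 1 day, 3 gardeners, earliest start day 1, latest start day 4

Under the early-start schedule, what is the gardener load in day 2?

At early start, day 2 has: T10, T12.
Demand: 2 + 1 = 3.

3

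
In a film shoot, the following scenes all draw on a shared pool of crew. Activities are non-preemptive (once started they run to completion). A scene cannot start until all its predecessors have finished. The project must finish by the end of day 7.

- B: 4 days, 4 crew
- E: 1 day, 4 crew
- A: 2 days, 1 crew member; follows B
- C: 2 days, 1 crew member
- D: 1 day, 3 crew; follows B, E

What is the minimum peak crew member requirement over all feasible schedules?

5

Early-start (B@1, E@1, A@5, C@1, D@5) gives peak 9: d1:9  d2:5  d3:4  d4:4  d5:4  d6:1  d7:0.
Shift E→5, D→6.
Schedule B@1, E@5, A@5, C@1, D@6: d1:5  d2:5  d3:4  d4:4  d5:5  d6:4  d7:0 — peak 5.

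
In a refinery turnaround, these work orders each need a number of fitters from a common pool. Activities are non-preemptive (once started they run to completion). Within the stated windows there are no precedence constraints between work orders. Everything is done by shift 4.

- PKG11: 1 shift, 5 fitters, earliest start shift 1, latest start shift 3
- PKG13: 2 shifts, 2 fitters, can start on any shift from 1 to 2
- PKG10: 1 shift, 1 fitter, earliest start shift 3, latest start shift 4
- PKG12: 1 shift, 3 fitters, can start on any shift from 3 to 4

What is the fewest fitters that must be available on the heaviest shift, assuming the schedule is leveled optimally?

Early-start (PKG11@1, PKG13@1, PKG10@3, PKG12@3) gives peak 7: s1:7  s2:2  s3:4  s4:0.
Shift PKG13→2, PKG12→4.
Schedule PKG11@1, PKG13@2, PKG10@3, PKG12@4: s1:5  s2:2  s3:3  s4:3 — peak 5.
No arrangement of the 24 feasible schedules does better.

5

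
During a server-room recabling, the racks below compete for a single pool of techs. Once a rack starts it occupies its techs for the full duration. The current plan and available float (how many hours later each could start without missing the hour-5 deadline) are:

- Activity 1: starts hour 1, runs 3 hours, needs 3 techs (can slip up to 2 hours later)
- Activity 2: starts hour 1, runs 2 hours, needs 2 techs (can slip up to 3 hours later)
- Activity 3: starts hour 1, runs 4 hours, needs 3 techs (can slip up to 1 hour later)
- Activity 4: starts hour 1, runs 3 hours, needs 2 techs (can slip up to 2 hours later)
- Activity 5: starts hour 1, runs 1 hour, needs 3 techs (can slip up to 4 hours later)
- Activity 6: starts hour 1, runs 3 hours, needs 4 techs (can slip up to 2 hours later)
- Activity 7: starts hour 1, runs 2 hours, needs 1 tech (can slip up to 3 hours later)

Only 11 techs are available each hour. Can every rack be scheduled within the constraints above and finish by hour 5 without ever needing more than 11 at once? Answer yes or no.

The minimum achievable peak is 12; 11 < 12, so no feasible schedule stays within the cap.

no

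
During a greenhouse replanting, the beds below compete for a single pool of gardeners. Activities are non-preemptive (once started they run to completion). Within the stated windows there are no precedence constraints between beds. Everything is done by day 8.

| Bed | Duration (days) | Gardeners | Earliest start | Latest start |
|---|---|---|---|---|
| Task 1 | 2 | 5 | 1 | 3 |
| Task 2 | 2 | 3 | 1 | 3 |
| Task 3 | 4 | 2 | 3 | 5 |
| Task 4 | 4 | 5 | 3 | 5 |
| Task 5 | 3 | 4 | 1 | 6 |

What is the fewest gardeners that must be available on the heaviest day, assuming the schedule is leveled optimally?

Early-start (Task 1@1, Task 2@1, Task 3@3, Task 4@3, Task 5@1) gives peak 12: d1:12  d2:12  d3:11  d4:7  d5:7  d6:7  d7:0  d8:0.
Shift Task 2→3, Task 4→5.
Schedule Task 1@1, Task 2@3, Task 3@3, Task 4@5, Task 5@1: d1:9  d2:9  d3:9  d4:5  d5:7  d6:7  d7:5  d8:5 — peak 9.

9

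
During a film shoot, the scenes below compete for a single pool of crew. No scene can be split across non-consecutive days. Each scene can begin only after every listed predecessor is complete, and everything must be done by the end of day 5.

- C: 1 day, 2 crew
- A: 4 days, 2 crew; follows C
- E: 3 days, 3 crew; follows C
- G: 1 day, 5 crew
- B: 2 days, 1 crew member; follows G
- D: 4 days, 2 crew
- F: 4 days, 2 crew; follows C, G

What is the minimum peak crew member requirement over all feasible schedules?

Schedule C@1, A@2, E@2, G@1, B@2, D@1, F@2: d1:9  d2:10  d3:10  d4:9  d5:4 — peak 10.
No arrangement of the 12 feasible schedules does better.

10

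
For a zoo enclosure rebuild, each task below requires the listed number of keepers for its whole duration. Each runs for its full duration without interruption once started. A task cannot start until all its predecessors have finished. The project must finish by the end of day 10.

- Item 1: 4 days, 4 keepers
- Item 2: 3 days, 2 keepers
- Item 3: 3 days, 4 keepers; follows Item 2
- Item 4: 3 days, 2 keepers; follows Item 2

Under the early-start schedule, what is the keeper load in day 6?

6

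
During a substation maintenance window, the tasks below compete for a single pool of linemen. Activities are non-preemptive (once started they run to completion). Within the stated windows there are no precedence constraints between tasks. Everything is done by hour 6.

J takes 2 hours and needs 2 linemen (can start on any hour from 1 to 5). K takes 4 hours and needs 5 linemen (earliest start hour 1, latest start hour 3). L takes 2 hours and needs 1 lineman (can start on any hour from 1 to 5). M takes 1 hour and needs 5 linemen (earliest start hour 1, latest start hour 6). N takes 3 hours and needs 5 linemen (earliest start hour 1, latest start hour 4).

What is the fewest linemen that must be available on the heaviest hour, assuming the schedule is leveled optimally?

10

Early-start (J@1, K@1, L@1, M@1, N@1) gives peak 18: h1:18  h2:13  h3:10  h4:5  h5:0  h6:0.
Shift M→3, N→4.
Schedule J@1, K@1, L@1, M@3, N@4: h1:8  h2:8  h3:10  h4:10  h5:5  h6:5 — peak 10.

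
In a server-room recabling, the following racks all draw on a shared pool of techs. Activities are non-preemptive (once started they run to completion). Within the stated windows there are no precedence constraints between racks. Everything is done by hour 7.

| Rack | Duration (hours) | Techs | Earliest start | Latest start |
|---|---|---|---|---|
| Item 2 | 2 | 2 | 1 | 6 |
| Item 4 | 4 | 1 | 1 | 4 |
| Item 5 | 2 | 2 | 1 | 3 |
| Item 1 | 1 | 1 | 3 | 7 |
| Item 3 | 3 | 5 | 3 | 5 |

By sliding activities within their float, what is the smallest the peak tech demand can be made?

Early-start (Item 2@1, Item 4@1, Item 5@1, Item 1@3, Item 3@3) gives peak 7: h1:5  h2:5  h3:7  h4:6  h5:5  h6:0  h7:0.
Shift Item 3→5.
Schedule Item 2@1, Item 4@1, Item 5@1, Item 1@3, Item 3@5: h1:5  h2:5  h3:2  h4:1  h5:5  h6:5  h7:5 — peak 5.

5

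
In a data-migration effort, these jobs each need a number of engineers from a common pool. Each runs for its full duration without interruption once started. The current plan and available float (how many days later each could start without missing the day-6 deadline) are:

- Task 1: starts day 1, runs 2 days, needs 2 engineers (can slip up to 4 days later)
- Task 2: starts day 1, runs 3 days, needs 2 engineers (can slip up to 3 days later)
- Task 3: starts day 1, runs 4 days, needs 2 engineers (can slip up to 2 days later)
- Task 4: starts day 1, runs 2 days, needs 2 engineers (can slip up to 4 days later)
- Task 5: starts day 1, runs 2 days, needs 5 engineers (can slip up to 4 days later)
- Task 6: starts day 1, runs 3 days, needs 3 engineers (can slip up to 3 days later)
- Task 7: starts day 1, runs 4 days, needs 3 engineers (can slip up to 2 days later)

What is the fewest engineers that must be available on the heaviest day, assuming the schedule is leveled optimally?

Early-start (Task 1@1, Task 2@1, Task 3@1, Task 4@1, Task 5@1, Task 6@1, Task 7@1) gives peak 19: d1:19  d2:19  d3:10  d4:5  d5:0  d6:0.
Shift Task 4→3, Task 5→5, Task 6→4.
Schedule Task 1@1, Task 2@1, Task 3@1, Task 4@3, Task 5@5, Task 6@4, Task 7@1: d1:9  d2:9  d3:9  d4:10  d5:8  d6:8 — peak 10.

10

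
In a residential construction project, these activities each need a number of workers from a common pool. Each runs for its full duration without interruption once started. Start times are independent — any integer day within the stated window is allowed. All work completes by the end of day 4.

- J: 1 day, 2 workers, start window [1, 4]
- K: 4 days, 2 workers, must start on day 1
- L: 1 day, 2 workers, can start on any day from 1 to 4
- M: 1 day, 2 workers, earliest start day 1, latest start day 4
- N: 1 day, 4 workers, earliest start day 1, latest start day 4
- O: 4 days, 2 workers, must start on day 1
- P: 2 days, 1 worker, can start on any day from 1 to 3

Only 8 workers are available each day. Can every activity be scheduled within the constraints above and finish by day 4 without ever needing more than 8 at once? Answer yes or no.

Schedule J@1, K@1, L@1, M@2, N@4, O@1, P@2: d1:8  d2:7  d3:5  d4:8 — peak 8 ≤ 8.

yes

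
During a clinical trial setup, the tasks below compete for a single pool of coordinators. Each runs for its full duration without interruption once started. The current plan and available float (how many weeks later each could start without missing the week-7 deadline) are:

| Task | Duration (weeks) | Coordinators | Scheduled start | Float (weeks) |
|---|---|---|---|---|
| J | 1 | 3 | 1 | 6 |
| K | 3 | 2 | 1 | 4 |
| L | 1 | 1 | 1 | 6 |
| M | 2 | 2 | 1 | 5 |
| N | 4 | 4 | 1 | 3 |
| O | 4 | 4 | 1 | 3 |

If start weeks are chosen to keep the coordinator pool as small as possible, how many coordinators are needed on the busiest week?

8

Early-start (J@1, K@1, L@1, M@1, N@1, O@1) gives peak 16: w1:16  w2:12  w3:10  w4:8  w5:0  w6:0  w7:0.
Shift N→2, O→4.
Schedule J@1, K@1, L@1, M@1, N@2, O@4: w1:8  w2:8  w3:6  w4:8  w5:8  w6:4  w7:4 — peak 8.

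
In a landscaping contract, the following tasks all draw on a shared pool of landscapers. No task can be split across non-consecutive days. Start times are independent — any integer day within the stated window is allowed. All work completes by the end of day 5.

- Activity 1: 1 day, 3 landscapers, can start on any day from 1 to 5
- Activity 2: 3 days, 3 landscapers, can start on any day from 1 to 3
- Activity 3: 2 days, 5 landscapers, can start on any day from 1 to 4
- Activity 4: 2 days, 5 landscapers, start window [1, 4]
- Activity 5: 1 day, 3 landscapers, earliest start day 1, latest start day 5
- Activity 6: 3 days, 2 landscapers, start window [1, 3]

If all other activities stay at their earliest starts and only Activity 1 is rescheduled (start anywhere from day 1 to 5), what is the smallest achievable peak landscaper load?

18

Activity 1@1: d1:21  d2:15  d3:5  d4:0  d5:0 → peak 21
Activity 1@2: d1:18  d2:18  d3:5  d4:0  d5:0 → peak 18
Activity 1@3: d1:18  d2:15  d3:8  d4:0  d5:0 → peak 18
Activity 1@4: d1:18  d2:15  d3:5  d4:3  d5:0 → peak 18
Activity 1@5: d1:18  d2:15  d3:5  d4:0  d5:3 → peak 18
Best is Activity 1@2, peak 18.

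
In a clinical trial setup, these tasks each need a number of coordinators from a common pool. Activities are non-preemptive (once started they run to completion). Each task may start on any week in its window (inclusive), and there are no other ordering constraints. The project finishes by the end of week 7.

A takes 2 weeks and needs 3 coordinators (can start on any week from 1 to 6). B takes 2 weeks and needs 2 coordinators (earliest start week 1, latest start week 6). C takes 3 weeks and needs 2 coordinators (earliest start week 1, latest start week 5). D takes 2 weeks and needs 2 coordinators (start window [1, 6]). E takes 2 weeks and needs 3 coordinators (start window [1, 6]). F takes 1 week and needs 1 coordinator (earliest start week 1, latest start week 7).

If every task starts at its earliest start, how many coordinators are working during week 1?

At early start, week 1 has: A, B, C, D, E, F.
Demand: 3 + 2 + 2 + 2 + 3 + 1 = 13.

13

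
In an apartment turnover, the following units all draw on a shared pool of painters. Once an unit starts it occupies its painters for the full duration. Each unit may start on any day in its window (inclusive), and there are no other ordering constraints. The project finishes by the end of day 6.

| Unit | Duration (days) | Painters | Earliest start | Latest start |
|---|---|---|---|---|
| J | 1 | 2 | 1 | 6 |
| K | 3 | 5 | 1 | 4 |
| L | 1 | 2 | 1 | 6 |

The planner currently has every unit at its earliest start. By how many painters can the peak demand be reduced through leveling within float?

Early-start peak: d1:9  d2:5  d3:5  d4:0  d5:0  d6:0 ⇒ 9.
Leveled (J@1, K@2, L@1): d1:4  d2:5  d3:5  d4:5  d5:0  d6:0 ⇒ 5.
Reduction 9 − 5 = 4.

4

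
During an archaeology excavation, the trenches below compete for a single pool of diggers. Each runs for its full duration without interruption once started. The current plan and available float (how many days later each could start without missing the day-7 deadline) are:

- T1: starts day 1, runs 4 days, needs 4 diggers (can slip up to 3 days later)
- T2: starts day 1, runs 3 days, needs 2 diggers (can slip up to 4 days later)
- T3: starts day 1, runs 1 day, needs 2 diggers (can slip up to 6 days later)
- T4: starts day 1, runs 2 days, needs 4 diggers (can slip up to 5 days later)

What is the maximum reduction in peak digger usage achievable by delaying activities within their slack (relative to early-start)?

Early-start peak: d1:12  d2:10  d3:6  d4:4  d5:0  d6:0  d7:0 ⇒ 12.
Leveled (T1@1, T2@1, T3@4, T4@5): d1:6  d2:6  d3:6  d4:6  d5:4  d6:4  d7:0 ⇒ 6.
Reduction 12 − 6 = 6.

6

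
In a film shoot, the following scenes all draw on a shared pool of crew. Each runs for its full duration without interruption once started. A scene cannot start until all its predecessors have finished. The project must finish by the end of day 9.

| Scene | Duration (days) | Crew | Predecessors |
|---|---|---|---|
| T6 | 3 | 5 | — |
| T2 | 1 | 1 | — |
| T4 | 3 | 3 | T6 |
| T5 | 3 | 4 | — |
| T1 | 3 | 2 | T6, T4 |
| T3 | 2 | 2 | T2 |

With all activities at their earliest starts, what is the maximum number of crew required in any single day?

11

Early-start schedule: T6@1, T2@1, T4@4, T5@1, T1@7, T3@2.
Load per day: day 1: 10, day 2: 11, day 3: 11, day 4: 3, day 5: 3, day 6: 3, day 7: 2, day 8: 2, day 9: 2.
Peak is 11.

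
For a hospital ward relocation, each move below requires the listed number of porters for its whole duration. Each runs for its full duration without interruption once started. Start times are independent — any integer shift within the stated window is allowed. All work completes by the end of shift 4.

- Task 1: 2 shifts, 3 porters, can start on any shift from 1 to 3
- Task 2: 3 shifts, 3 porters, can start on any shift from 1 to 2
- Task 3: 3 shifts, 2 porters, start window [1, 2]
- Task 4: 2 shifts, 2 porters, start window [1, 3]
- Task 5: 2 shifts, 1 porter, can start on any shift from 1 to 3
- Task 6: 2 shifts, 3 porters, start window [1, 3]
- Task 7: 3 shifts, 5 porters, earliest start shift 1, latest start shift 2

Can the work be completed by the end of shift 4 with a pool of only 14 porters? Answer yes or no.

no

The minimum achievable peak is 15; 14 < 15, so no feasible schedule stays within the cap.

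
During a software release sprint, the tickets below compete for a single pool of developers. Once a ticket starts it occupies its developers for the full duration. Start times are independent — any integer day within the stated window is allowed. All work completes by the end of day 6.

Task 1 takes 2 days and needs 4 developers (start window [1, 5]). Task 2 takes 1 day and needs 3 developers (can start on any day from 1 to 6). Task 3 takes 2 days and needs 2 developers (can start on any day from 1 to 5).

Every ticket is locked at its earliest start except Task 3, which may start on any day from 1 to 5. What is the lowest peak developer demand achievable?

Task 3@1: d1:9  d2:6  d3:0  d4:0  d5:0  d6:0 → peak 9
Task 3@2: d1:7  d2:6  d3:2  d4:0  d5:0  d6:0 → peak 7
Task 3@3: d1:7  d2:4  d3:2  d4:2  d5:0  d6:0 → peak 7
Task 3@4: d1:7  d2:4  d3:0  d4:2  d5:2  d6:0 → peak 7
Task 3@5: d1:7  d2:4  d3:0  d4:0  d5:2  d6:2 → peak 7
Best is Task 3@2, peak 7.

7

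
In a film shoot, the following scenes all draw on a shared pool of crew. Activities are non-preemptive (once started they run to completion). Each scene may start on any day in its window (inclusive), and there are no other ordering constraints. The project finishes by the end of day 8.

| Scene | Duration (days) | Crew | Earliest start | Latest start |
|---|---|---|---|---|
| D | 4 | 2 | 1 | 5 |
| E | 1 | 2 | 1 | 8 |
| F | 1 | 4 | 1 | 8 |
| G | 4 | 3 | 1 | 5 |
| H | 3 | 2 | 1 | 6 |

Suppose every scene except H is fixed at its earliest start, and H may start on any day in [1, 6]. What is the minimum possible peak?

H@1: d1:13  d2:7  d3:7  d4:5  d5:0  d6:0  d7:0  d8:0 → peak 13
H@2: d1:11  d2:7  d3:7  d4:7  d5:0  d6:0  d7:0  d8:0 → peak 11
H@3: d1:11  d2:5  d3:7  d4:7  d5:2  d6:0  d7:0  d8:0 → peak 11
H@4: d1:11  d2:5  d3:5  d4:7  d5:2  d6:2  d7:0  d8:0 → peak 11
H@5: d1:11  d2:5  d3:5  d4:5  d5:2  d6:2  d7:2  d8:0 → peak 11
H@6: d1:11  d2:5  d3:5  d4:5  d5:0  d6:2  d7:2  d8:2 → peak 11
Best is H@2, peak 11.

11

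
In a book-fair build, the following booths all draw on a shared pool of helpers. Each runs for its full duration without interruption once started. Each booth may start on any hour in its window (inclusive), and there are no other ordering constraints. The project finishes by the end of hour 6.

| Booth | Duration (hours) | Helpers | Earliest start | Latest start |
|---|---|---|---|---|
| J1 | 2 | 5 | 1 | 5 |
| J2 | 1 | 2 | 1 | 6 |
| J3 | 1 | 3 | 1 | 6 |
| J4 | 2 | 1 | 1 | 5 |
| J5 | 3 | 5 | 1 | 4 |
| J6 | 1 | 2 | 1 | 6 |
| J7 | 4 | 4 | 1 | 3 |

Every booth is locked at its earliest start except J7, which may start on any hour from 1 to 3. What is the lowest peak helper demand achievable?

18

J7@1: h1:22  h2:15  h3:9  h4:4  h5:0  h6:0 → peak 22
J7@2: h1:18  h2:15  h3:9  h4:4  h5:4  h6:0 → peak 18
J7@3: h1:18  h2:11  h3:9  h4:4  h5:4  h6:4 → peak 18
Best is J7@2, peak 18.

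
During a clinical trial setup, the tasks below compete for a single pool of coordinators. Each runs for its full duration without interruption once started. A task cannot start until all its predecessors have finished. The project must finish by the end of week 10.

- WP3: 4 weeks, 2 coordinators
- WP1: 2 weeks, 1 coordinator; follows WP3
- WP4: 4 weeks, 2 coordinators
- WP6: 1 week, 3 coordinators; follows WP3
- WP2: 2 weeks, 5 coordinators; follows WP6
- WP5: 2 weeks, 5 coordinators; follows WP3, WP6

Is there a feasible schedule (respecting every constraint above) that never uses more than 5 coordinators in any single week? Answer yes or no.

yes

Schedule WP3@1, WP1@5, WP4@1, WP6@5, WP2@7, WP5@9: w1:4  w2:4  w3:4  w4:4  w5:4  w6:1  w7:5  w8:5  w9:5  w10:5 — peak 5 ≤ 5.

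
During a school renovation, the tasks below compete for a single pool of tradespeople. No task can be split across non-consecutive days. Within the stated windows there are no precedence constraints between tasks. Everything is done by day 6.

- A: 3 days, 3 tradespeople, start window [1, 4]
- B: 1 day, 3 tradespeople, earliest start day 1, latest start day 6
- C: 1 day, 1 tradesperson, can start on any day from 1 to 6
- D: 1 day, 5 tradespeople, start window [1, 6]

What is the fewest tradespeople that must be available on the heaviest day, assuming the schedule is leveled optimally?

Early-start (A@1, B@1, C@1, D@1) gives peak 12: d1:12  d2:3  d3:3  d4:0  d5:0  d6:0.
Shift B→4, D→5.
Schedule A@1, B@4, C@1, D@5: d1:4  d2:3  d3:3  d4:3  d5:5  d6:0 — peak 5.

5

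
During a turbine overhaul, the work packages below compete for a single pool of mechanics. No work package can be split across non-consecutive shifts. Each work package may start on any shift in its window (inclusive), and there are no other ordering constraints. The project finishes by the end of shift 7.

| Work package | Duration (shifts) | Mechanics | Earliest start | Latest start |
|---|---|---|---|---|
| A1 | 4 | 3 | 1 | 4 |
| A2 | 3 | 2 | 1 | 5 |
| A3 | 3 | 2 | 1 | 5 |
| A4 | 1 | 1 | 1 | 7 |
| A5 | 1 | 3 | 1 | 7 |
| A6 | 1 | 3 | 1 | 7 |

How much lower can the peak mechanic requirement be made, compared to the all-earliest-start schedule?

9

Early-start peak: s1:14  s2:7  s3:7  s4:3  s5:0  s6:0  s7:0 ⇒ 14.
Leveled (A1@1, A2@1, A3@4, A4@5, A5@6, A6@7): s1:5  s2:5  s3:5  s4:5  s5:3  s6:5  s7:3 ⇒ 5.
Reduction 14 − 5 = 9.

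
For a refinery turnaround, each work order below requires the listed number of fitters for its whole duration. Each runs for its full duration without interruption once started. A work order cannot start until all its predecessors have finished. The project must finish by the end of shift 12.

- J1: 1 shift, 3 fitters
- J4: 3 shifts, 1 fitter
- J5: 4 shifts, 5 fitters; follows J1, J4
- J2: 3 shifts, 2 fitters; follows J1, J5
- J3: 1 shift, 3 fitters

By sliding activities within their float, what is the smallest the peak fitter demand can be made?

5

Early-start (J1@1, J4@1, J5@4, J2@8, J3@1) gives peak 7: s1:7  s2:1  s3:1  s4:5  s5:5  s6:5  s7:5  s8:2  s9:2  s10:2  s11:0  s12:0.
Shift J3→2.
Schedule J1@1, J4@1, J5@4, J2@8, J3@2: s1:4  s2:4  s3:1  s4:5  s5:5  s6:5  s7:5  s8:2  s9:2  s10:2  s11:0  s12:0 — peak 5.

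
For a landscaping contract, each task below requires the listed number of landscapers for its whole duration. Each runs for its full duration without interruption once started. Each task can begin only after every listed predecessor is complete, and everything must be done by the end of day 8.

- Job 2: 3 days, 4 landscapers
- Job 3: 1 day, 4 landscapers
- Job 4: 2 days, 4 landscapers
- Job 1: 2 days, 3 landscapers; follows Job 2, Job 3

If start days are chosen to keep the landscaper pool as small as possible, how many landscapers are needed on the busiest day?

4

Early-start (Job 2@1, Job 3@1, Job 4@1, Job 1@4) gives peak 12: d1:12  d2:8  d3:4  d4:3  d5:3  d6:0  d7:0  d8:0.
Shift Job 3→4, Job 4→5, Job 1→7.
Schedule Job 2@1, Job 3@4, Job 4@5, Job 1@7: d1:4  d2:4  d3:4  d4:4  d5:4  d6:4  d7:3  d8:3 — peak 4.
Total landscaper-days = 30 over 8 days ⇒ peak ≥ ⌈30/8⌉ = 4, so 4 is optimal.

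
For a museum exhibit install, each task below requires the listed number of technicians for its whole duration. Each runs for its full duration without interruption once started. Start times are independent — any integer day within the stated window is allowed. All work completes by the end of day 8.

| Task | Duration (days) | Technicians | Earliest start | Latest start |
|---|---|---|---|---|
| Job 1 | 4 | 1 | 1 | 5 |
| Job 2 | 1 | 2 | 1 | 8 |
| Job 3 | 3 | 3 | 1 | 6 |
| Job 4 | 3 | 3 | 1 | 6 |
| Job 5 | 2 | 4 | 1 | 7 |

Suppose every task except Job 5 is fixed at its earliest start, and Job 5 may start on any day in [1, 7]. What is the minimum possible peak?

9

Job 5@1: d1:13  d2:11  d3:7  d4:1  d5:0  d6:0  d7:0  d8:0 → peak 13
Job 5@2: d1:9  d2:11  d3:11  d4:1  d5:0  d6:0  d7:0  d8:0 → peak 11
Job 5@3: d1:9  d2:7  d3:11  d4:5  d5:0  d6:0  d7:0  d8:0 → peak 11
Job 5@4: d1:9  d2:7  d3:7  d4:5  d5:4  d6:0  d7:0  d8:0 → peak 9
Job 5@5: d1:9  d2:7  d3:7  d4:1  d5:4  d6:4  d7:0  d8:0 → peak 9
Job 5@6: d1:9  d2:7  d3:7  d4:1  d5:0  d6:4  d7:4  d8:0 → peak 9
Job 5@7: d1:9  d2:7  d3:7  d4:1  d5:0  d6:0  d7:4  d8:4 → peak 9
Best is Job 5@4, peak 9.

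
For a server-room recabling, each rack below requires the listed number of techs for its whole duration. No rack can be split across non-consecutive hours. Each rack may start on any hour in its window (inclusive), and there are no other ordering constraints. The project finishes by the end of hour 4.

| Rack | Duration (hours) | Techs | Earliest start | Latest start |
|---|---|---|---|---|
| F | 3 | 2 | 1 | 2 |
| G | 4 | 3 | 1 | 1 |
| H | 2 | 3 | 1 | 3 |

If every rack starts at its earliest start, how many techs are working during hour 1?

At early start, hour 1 has: F, G, H.
Demand: 2 + 3 + 3 = 8.

8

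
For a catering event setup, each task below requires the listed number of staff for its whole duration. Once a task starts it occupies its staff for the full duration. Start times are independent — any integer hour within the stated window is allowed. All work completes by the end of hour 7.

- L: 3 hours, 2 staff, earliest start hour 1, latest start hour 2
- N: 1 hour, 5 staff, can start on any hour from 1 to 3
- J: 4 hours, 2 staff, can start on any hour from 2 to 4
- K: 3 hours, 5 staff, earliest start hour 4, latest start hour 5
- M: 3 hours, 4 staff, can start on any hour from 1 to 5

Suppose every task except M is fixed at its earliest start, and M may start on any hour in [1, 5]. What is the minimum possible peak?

11

M@1: h1:11  h2:8  h3:8  h4:7  h5:7  h6:5  h7:0 → peak 11
M@2: h1:7  h2:8  h3:8  h4:11  h5:7  h6:5  h7:0 → peak 11
M@3: h1:7  h2:4  h3:8  h4:11  h5:11  h6:5  h7:0 → peak 11
M@4: h1:7  h2:4  h3:4  h4:11  h5:11  h6:9  h7:0 → peak 11
M@5: h1:7  h2:4  h3:4  h4:7  h5:11  h6:9  h7:4 → peak 11
Best is M@1, peak 11.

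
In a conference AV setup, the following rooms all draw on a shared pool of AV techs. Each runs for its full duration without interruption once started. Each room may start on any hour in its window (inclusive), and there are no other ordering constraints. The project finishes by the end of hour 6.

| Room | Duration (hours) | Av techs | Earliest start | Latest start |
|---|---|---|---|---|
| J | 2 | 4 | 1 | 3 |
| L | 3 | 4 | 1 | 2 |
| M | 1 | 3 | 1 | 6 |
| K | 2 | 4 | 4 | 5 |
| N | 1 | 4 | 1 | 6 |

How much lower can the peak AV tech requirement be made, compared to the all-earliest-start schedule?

Early-start peak: h1:15  h2:8  h3:4  h4:4  h5:4  h6:0 ⇒ 15.
Leveled (J@1, L@1, M@3, K@4, N@4): h1:8  h2:8  h3:7  h4:8  h5:4  h6:0 ⇒ 8.
Reduction 15 − 8 = 7.

7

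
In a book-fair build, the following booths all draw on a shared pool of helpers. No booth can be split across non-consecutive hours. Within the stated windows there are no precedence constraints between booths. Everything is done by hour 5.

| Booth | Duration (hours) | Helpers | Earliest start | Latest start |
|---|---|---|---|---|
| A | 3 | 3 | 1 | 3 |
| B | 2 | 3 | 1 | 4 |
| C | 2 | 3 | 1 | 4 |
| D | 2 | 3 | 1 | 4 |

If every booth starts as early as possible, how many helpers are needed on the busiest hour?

12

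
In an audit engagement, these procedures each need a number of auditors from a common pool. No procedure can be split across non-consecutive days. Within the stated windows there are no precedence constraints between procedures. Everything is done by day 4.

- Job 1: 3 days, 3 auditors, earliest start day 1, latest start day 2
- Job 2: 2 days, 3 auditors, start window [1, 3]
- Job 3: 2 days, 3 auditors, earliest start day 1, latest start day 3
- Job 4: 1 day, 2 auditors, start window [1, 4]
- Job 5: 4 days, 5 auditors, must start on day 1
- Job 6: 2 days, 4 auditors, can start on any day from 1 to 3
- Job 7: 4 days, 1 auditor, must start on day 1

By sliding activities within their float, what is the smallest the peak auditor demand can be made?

15

Early-start (Job 1@1, Job 2@1, Job 3@1, Job 4@1, Job 5@1, Job 6@1, Job 7@1) gives peak 21: d1:21  d2:19  d3:9  d4:6.
Shift Job 4→3, Job 6→3.
Schedule Job 1@1, Job 2@1, Job 3@1, Job 4@3, Job 5@1, Job 6@3, Job 7@1: d1:15  d2:15  d3:15  d4:10 — peak 15.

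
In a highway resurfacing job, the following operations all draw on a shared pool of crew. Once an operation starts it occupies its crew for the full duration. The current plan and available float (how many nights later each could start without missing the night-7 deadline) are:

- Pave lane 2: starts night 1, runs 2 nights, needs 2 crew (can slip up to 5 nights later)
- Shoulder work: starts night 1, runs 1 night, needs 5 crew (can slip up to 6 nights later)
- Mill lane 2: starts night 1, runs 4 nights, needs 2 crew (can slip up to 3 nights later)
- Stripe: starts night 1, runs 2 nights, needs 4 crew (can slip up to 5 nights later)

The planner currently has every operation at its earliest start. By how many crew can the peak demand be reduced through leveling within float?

Early-start peak: n1:13  n2:8  n3:2  n4:2  n5:0  n6:0  n7:0 ⇒ 13.
Leveled (Pave lane 2@1, Shoulder work@5, Mill lane 2@1, Stripe@6): n1:4  n2:4  n3:2  n4:2  n5:5  n6:4  n7:4 ⇒ 5.
Reduction 13 − 5 = 8.

8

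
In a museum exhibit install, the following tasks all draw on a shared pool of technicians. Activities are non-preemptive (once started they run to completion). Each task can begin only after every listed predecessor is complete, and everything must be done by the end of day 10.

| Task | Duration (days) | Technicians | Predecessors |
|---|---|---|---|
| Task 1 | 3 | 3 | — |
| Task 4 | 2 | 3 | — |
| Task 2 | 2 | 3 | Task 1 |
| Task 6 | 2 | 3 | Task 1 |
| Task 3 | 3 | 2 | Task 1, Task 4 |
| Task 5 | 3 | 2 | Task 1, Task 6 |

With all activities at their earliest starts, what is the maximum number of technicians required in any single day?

Early-start schedule: Task 1@1, Task 4@1, Task 2@4, Task 6@4, Task 3@4, Task 5@6.
Load per day: day 1: 6, day 2: 6, day 3: 3, day 4: 8, day 5: 8, day 6: 4, day 7: 2, day 8: 2, day 9: 0, day 10: 0.
Peak is 8.

8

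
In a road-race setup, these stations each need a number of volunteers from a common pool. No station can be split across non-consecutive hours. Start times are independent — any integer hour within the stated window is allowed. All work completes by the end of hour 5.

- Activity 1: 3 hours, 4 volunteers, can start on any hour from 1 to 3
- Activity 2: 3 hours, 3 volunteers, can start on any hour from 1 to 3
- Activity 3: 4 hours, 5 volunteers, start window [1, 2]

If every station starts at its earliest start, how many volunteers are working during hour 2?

12

At early start, hour 2 has: Activity 1, Activity 2, Activity 3.
Demand: 4 + 3 + 5 = 12.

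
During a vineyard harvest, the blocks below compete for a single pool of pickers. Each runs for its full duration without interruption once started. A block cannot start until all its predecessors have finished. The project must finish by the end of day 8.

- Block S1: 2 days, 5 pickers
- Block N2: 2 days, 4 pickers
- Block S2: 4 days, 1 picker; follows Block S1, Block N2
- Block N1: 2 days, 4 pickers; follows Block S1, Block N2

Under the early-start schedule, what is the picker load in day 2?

At early start, day 2 has: Block S1, Block N2.
Demand: 5 + 4 = 9.

9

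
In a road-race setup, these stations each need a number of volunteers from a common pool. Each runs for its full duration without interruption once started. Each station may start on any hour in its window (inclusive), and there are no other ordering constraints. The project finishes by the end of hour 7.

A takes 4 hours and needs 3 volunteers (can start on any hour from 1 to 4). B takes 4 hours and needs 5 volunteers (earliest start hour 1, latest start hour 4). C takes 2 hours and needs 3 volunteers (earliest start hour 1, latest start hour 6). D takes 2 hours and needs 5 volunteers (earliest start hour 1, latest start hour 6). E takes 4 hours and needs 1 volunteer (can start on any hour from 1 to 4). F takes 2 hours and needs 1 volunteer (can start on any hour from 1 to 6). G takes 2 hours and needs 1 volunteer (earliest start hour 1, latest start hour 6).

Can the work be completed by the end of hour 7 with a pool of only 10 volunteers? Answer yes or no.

yes

Schedule A@1, B@1, C@5, D@5, E@1, F@1, G@3: h1:10  h2:10  h3:10  h4:10  h5:8  h6:8  h7:0 — peak 10 ≤ 10.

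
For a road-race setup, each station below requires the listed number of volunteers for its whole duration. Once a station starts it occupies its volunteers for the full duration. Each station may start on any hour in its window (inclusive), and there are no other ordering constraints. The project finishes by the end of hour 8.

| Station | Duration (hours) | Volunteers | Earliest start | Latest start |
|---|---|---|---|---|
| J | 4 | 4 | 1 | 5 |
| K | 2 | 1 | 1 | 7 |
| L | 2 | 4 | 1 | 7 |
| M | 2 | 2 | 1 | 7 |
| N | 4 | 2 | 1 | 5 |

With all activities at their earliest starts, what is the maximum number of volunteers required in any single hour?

13

Early-start schedule: J@1, K@1, L@1, M@1, N@1.
Load per hour: hour 1: 13, hour 2: 13, hour 3: 6, hour 4: 6, hour 5: 0, hour 6: 0, hour 7: 0, hour 8: 0.
Peak is 13.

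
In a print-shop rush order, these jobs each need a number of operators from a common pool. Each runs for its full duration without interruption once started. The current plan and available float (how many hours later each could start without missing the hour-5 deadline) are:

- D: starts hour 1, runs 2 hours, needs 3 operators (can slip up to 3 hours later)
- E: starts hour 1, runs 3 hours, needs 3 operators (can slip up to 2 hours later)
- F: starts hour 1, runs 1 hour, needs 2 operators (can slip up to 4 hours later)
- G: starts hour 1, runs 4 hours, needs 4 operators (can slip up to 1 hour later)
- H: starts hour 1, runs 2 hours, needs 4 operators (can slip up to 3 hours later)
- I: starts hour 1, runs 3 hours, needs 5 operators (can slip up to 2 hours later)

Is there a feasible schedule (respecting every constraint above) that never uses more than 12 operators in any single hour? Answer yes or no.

yes

Schedule D@1, E@3, F@1, G@2, H@1, I@3: h1:9  h2:11  h3:12  h4:12  h5:12 — peak 12 ≤ 12.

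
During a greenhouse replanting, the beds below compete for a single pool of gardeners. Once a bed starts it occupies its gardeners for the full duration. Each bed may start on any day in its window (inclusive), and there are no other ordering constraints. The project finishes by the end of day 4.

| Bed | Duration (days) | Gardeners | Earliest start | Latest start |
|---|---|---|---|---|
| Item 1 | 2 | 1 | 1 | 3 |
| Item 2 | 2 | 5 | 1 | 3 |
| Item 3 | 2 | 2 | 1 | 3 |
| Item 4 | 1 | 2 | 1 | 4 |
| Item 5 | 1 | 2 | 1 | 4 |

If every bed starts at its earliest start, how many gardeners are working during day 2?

8

At early start, day 2 has: Item 1, Item 2, Item 3.
Demand: 1 + 5 + 2 = 8.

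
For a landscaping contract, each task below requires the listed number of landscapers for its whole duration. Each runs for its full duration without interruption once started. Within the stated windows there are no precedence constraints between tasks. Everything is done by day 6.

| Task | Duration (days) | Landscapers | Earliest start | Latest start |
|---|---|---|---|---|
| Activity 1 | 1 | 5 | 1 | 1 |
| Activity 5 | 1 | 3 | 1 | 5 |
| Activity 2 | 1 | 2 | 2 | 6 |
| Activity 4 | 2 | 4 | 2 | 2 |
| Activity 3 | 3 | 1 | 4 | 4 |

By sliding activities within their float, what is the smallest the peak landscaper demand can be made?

5

Early-start (Activity 1@1, Activity 5@1, Activity 2@2, Activity 4@2, Activity 3@4) gives peak 8: d1:8  d2:6  d3:4  d4:1  d5:1  d6:1.
Shift Activity 5→4, Activity 2→5.
Schedule Activity 1@1, Activity 5@4, Activity 2@5, Activity 4@2, Activity 3@4: d1:5  d2:4  d3:4  d4:4  d5:3  d6:1 — peak 5.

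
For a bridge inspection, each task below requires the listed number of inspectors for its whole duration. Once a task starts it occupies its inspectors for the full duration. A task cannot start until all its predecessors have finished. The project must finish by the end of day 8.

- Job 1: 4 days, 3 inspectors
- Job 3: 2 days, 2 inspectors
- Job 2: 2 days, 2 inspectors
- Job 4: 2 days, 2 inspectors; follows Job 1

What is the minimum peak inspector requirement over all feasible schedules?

4

Early-start (Job 1@1, Job 3@1, Job 2@1, Job 4@5) gives peak 7: d1:7  d2:7  d3:3  d4:3  d5:2  d6:2  d7:0  d8:0.
Shift Job 3→5, Job 2→5, Job 4→7.
Schedule Job 1@1, Job 3@5, Job 2@5, Job 4@7: d1:3  d2:3  d3:3  d4:3  d5:4  d6:4  d7:2  d8:2 — peak 4.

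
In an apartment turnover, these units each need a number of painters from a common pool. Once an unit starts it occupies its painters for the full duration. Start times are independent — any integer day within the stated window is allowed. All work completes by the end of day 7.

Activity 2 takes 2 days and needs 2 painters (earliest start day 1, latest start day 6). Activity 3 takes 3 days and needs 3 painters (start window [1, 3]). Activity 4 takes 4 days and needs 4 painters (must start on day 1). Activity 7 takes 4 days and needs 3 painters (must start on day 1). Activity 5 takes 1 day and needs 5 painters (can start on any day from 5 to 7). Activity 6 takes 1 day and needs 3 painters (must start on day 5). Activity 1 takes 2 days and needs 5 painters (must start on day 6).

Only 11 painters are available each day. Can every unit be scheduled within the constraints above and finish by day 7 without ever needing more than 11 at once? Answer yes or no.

yes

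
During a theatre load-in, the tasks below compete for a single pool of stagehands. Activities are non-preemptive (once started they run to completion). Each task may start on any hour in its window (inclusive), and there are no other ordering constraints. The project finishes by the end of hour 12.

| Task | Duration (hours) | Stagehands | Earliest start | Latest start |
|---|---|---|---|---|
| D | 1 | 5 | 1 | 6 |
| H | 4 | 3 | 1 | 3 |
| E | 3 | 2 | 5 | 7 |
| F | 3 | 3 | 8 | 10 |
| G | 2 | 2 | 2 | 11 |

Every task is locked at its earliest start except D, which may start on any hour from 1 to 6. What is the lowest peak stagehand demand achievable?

7

D@1: h1:8  h2:5  h3:5  h4:3  h5:2  h6:2  h7:2  h8:3  h9:3  h10:3  h11:0  h12:0 → peak 8
D@2: h1:3  h2:10  h3:5  h4:3  h5:2  h6:2  h7:2  h8:3  h9:3  h10:3  h11:0  h12:0 → peak 10
D@3: h1:3  h2:5  h3:10  h4:3  h5:2  h6:2  h7:2  h8:3  h9:3  h10:3  h11:0  h12:0 → peak 10
D@4: h1:3  h2:5  h3:5  h4:8  h5:2  h6:2  h7:2  h8:3  h9:3  h10:3  h11:0  h12:0 → peak 8
D@5: h1:3  h2:5  h3:5  h4:3  h5:7  h6:2  h7:2  h8:3  h9:3  h10:3  h11:0  h12:0 → peak 7
D@6: h1:3  h2:5  h3:5  h4:3  h5:2  h6:7  h7:2  h8:3  h9:3  h10:3  h11:0  h12:0 → peak 7
Best is D@5, peak 7.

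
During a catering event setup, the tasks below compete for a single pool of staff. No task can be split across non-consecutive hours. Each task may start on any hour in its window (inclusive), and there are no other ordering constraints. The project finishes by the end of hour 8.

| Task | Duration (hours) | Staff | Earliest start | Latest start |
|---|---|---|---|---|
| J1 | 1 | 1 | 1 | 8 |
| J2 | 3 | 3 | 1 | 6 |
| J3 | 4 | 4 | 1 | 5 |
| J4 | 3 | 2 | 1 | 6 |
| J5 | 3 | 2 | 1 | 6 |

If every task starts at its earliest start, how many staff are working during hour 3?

11

At early start, hour 3 has: J2, J3, J4, J5.
Demand: 3 + 4 + 2 + 2 = 11.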